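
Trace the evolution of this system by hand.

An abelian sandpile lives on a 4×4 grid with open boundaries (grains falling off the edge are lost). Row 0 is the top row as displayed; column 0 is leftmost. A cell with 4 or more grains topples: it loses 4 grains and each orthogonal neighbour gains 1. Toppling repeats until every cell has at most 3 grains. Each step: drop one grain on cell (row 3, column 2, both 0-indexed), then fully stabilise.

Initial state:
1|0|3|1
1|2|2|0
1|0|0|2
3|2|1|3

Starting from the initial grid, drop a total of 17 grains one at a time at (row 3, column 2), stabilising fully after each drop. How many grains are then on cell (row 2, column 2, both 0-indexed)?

gen 0: 1|0|3|1
1|2|2|0
1|0|0|2
3|2|1|3
gen 1: 1|0|3|1
1|2|2|0
1|0|0|2
3|2|2|3
gen 2: 1|0|3|1
1|2|2|0
1|0|0|2
3|2|3|3
gen 3: 1|0|3|1
1|2|2|0
1|0|1|3
3|3|1|0
gen 4: 1|0|3|1
1|2|2|0
1|0|1|3
3|3|2|0
gen 5: 1|0|3|1
1|2|2|0
1|0|1|3
3|3|3|0
gen 6: 1|0|3|1
1|2|2|0
2|1|2|3
0|1|1|1
gen 7: 1|0|3|1
1|2|2|0
2|1|2|3
0|1|2|1
gen 8: 1|0|3|1
1|2|2|0
2|1|2|3
0|1|3|1
gen 9: 1|0|3|1
1|2|2|0
2|1|3|3
0|2|0|2
gen 10: 1|0|3|1
1|2|2|0
2|1|3|3
0|2|1|2
gen 11: 1|0|3|1
1|2|2|0
2|1|3|3
0|2|2|2
gen 12: 1|0|3|1
1|2|2|0
2|1|3|3
0|2|3|2
gen 13: 1|0|3|1
1|2|3|1
2|2|1|1
0|3|2|0
gen 14: 1|0|3|1
1|2|3|1
2|2|1|1
0|3|3|0
gen 15: 1|0|3|1
1|2|3|1
2|3|2|1
1|0|1|1
gen 16: 1|0|3|1
1|2|3|1
2|3|2|1
1|0|2|1
gen 17: 1|0|3|1
1|2|3|1
2|3|2|1
1|0|3|1

2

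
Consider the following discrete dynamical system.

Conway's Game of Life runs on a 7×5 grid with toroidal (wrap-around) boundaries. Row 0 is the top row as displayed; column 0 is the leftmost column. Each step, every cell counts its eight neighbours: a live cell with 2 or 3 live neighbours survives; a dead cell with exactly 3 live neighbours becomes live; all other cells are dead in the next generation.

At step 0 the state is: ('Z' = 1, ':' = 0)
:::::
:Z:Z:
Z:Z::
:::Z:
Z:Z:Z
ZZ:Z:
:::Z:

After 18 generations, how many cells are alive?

9

[0] :::::
:Z:Z:
Z:Z::
:::Z:
Z:Z:Z
ZZ:Z:
:::Z:
[1] ::Z::
:ZZ::
:ZZZZ
Z:ZZ:
Z:Z::
ZZ:Z:
::Z:Z
[2] ::Z::
Z::::
::::Z
Z::::
Z::::
Z::Z:
Z:Z:Z
[3] Z::ZZ
:::::
Z:::Z
Z:::Z
ZZ:::
Z::Z:
Z:Z:Z
[4] ZZ:Z:
:::Z:
Z:::Z
:::::
:Z:::
::ZZ:
::Z::
[5] :Z:ZZ
:ZZZ:
::::Z
Z::::
::Z::
:ZZZ:
::::Z
[6] :Z::Z
:Z:::
ZZZZZ
:::::
::ZZ:
:ZZZ:
:Z::Z
[7] :ZZ::
:::::
ZZZZZ
Z::::
:Z:Z:
ZZ::Z
:Z::Z
[8] ZZZ::
::::Z
ZZZZZ
:::::
:ZZ::
:Z:ZZ
:::ZZ
[9] ZZZ::
:::::
ZZZZZ
::::Z
ZZZZ:
:Z::Z
:::::
[10] :Z:::
:::::
ZZZZZ
:::::
:ZZZ:
:Z:ZZ
::Z::
[11] :::::
:::ZZ
ZZZZZ
:::::
ZZ:ZZ
ZZ::Z
ZZZZ:
[12] ZZ:::
:Z:::
ZZZ::
:::::
:ZZZ:
:::::
::ZZ:
[13] ZZ:::
:::::
ZZZ::
Z::Z:
::Z::
:Z:::
:ZZ::
[14] ZZZ::
::Z::
ZZZ:Z
Z::ZZ
:ZZ::
:Z:::
::Z::
[15] ::ZZ:
::::Z
::Z::
:::::
:ZZZZ
:Z:::
Z:Z::
[16] :ZZZZ
::Z::
:::::
:Z:::
ZZZZ:
::::Z
::ZZ:
[17] :Z::Z
:ZZ::
:::::
ZZ:::
ZZZZZ
Z:::Z
ZZ:::
[18] :::::
ZZZ::
Z:Z::
:::Z:
::ZZ:
:::::
:Z:::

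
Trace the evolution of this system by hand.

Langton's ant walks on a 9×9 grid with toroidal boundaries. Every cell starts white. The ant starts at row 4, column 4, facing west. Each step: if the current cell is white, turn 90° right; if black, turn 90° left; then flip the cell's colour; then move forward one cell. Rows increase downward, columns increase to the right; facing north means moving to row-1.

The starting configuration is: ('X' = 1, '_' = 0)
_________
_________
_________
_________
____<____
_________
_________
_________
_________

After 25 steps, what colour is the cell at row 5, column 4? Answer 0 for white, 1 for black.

0

k=0  _________
_________
_________
_________
____<____
_________
_________
_________
_________
k=1  _________
_________
_________
____^____
____X____
_________
_________
_________
_________
k=2  _________
_________
_________
____X>___
____X____
_________
_________
_________
_________
k=3  _________
_________
_________
____XX___
____Xv___
_________
_________
_________
_________
k=4  _________
_________
_________
____XX___
____<X___
_________
_________
_________
_________
k=5  _________
_________
_________
____XX___
_____X___
____v____
_________
_________
_________
k=6  _________
_________
_________
____XX___
_____X___
___<X____
_________
_________
_________
k=7  _________
_________
_________
____XX___
___^_X___
___XX____
_________
_________
_________
k=8  _________
_________
_________
____XX___
___X>X___
___XX____
_________
_________
_________
k=9  _________
_________
_________
____XX___
___XXX___
___Xv____
_________
_________
_________
k=10  _________
_________
_________
____XX___
___XXX___
___X_>___
_________
_________
_________
k=11  _________
_________
_________
____XX___
___XXX___
___X_X___
_____v___
_________
_________
k=12  _________
_________
_________
____XX___
___XXX___
___X_X___
____<X___
_________
_________
k=13  _________
_________
_________
____XX___
___XXX___
___X^X___
____XX___
_________
_________
k=14  _________
_________
_________
____XX___
___XXX___
___XX>___
____XX___
_________
_________
k=15  _________
_________
_________
____XX___
___XX^___
___XX____
____XX___
_________
_________
k=16  _________
_________
_________
____XX___
___X<____
___XX____
____XX___
_________
_________
k=17  _________
_________
_________
____XX___
___X_____
___Xv____
____XX___
_________
_________
k=18  _________
_________
_________
____XX___
___X_____
___X_>___
____XX___
_________
_________
k=19  _________
_________
_________
____XX___
___X_____
___X_X___
____Xv___
_________
_________
k=20  _________
_________
_________
____XX___
___X_____
___X_X___
____X_>__
_________
_________
k=21  _________
_________
_________
____XX___
___X_____
___X_X___
____X_X__
______v__
_________
k=22  _________
_________
_________
____XX___
___X_____
___X_X___
____X_X__
_____<X__
_________
k=23  _________
_________
_________
____XX___
___X_____
___X_X___
____X^X__
_____XX__
_________
k=24  _________
_________
_________
____XX___
___X_____
___X_X___
____XX>__
_____XX__
_________
k=25  _________
_________
_________
____XX___
___X_____
___X_X^__
____XX___
_____XX__
_________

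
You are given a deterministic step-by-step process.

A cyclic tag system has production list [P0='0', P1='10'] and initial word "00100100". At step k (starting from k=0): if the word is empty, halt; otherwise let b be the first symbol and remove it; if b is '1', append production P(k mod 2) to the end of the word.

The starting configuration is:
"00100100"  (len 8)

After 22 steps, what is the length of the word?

[0] "00100100"  (len 8)
[1] "0100100"  (len 7)
[2] "100100"  (len 6)
[3] "001000"  (len 6)
[4] "01000"  (len 5)
[5] "1000"  (len 4)
[6] "00010"  (len 5)
[7] "0010"  (len 4)
[8] "010"  (len 3)
[9] "10"  (len 2)
[10] "010"  (len 3)
[11] "10"  (len 2)
[12] "010"  (len 3)
[13] "10"  (len 2)
[14] "010"  (len 3)
[15] "10"  (len 2)
[16] "010"  (len 3)
[17] "10"  (len 2)
[18] "010"  (len 3)
[19] "10"  (len 2)
[20] "010"  (len 3)
[21] "10"  (len 2)
[22] "010"  (len 3)

3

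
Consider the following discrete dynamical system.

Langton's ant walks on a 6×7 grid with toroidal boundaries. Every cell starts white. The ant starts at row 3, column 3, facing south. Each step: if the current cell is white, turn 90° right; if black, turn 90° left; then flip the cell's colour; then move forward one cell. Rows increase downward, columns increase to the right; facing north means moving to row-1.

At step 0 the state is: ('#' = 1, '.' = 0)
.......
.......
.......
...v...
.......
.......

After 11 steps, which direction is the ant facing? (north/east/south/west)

step 0: .......
.......
.......
...v...
.......
.......
step 1: .......
.......
.......
..<#...
.......
.......
step 2: .......
.......
..^....
..##...
.......
.......
step 3: .......
.......
..#>...
..##...
.......
.......
step 4: .......
.......
..##...
..#v...
.......
.......
step 5: .......
.......
..##...
..#.>..
.......
.......
step 6: .......
.......
..##...
..#.#..
....v..
.......
step 7: .......
.......
..##...
..#.#..
...<#..
.......
step 8: .......
.......
..##...
..#^#..
...##..
.......
step 9: .......
.......
..##...
..##>..
...##..
.......
step 10: .......
.......
..##^..
..##...
...##..
.......
step 11: .......
.......
..###>.
..##...
...##..
.......

east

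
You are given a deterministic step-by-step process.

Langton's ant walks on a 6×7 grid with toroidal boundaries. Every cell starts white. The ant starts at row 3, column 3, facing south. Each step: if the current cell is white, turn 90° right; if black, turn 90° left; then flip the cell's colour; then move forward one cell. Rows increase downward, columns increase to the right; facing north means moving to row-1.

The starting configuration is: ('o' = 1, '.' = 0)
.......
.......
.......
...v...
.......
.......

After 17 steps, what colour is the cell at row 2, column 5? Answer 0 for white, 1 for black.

t=0: .......
.......
.......
...v...
.......
.......
t=1: .......
.......
.......
..<o...
.......
.......
t=2: .......
.......
..^....
..oo...
.......
.......
t=3: .......
.......
..o>...
..oo...
.......
.......
t=4: .......
.......
..oo...
..ov...
.......
.......
t=5: .......
.......
..oo...
..o.>..
.......
.......
t=6: .......
.......
..oo...
..o.o..
....v..
.......
t=7: .......
.......
..oo...
..o.o..
...<o..
.......
t=8: .......
.......
..oo...
..o^o..
...oo..
.......
t=9: .......
.......
..oo...
..oo>..
...oo..
.......
t=10: .......
.......
..oo^..
..oo...
...oo..
.......
t=11: .......
.......
..ooo>.
..oo...
...oo..
.......
t=12: .......
.......
..oooo.
..oo.v.
...oo..
.......
t=13: .......
.......
..oooo.
..oo<o.
...oo..
.......
t=14: .......
.......
..oo^o.
..oooo.
...oo..
.......
t=15: .......
.......
..o<.o.
..oooo.
...oo..
.......
t=16: .......
.......
..o..o.
..ovoo.
...oo..
.......
t=17: .......
.......
..o..o.
..o.>o.
...oo..
.......

1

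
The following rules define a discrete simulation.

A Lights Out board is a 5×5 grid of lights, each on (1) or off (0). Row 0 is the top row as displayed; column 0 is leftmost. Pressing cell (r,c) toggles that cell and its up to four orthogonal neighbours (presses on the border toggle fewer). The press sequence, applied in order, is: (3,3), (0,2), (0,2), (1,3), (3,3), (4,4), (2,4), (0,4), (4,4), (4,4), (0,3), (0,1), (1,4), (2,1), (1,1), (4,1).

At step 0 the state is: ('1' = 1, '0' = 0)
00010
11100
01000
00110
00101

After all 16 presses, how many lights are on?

12

step 0: 00010
11100
01000
00110
00101
step 1: 00010
11100
01010
00001
00111
step 2: 01100
11000
01010
00001
00111
step 3: 00010
11100
01010
00001
00111
step 4: 00000
11011
01000
00001
00111
step 5: 00000
11011
01010
00110
00101
step 6: 00000
11011
01010
00111
00110
step 7: 00000
11010
01001
00110
00110
step 8: 00011
11011
01001
00110
00110
step 9: 00011
11011
01001
00111
00101
step 10: 00011
11011
01001
00110
00110
step 11: 00100
11001
01001
00110
00110
step 12: 11000
10001
01001
00110
00110
step 13: 11001
10010
01000
00110
00110
step 14: 11001
11010
10100
01110
00110
step 15: 10001
00110
11100
01110
00110
step 16: 10001
00110
11100
00110
11010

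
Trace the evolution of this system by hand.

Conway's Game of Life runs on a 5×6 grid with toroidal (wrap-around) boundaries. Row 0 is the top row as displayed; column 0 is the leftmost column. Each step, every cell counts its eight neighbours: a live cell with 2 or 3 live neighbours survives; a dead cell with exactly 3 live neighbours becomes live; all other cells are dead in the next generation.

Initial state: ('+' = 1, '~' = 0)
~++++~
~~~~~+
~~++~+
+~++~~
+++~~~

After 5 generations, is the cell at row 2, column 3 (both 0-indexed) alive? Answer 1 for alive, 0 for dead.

0) ~++++~
~~~~~+
~~++~+
+~++~~
+++~~~
1) ~~~+++
++~~~+
++++~+
+~~~++
+~~~++
2) ~+~+~~
~~~~~~
~~++~~
~~+~~~
~~~~~~
3) ~~~~~~
~~~+~~
~~++~~
~~++~~
~~+~~~
4) ~~~~~~
~~++~~
~~~~+~
~+~~~~
~~++~~
5) ~~~~~~
~~~+~~
~~++~~
~~++~~
~~+~~~

1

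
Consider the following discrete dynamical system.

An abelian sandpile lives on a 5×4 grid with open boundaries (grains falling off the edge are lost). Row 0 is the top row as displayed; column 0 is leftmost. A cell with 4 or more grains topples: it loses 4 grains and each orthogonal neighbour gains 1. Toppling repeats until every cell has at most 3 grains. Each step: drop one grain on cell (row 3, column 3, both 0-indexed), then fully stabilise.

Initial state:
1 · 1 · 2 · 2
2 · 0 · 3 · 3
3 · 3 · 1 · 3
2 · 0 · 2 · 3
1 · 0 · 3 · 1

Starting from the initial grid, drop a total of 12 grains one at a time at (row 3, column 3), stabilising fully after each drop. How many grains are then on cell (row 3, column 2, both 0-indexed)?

step 0: 1 · 1 · 2 · 2
2 · 0 · 3 · 3
3 · 3 · 1 · 3
2 · 0 · 2 · 3
1 · 0 · 3 · 1
step 1: 1 · 1 · 3 · 3
2 · 1 · 0 · 1
3 · 3 · 3 · 1
2 · 0 · 3 · 1
1 · 0 · 3 · 2
step 2: 1 · 1 · 3 · 3
2 · 1 · 0 · 1
3 · 3 · 3 · 1
2 · 0 · 3 · 2
1 · 0 · 3 · 2
step 3: 1 · 1 · 3 · 3
2 · 1 · 0 · 1
3 · 3 · 3 · 1
2 · 0 · 3 · 3
1 · 0 · 3 · 2
step 4: 1 · 1 · 3 · 3
3 · 2 · 1 · 1
0 · 1 · 1 · 3
3 · 2 · 2 · 2
1 · 1 · 1 · 0
step 5: 1 · 1 · 3 · 3
3 · 2 · 1 · 1
0 · 1 · 1 · 3
3 · 2 · 2 · 3
1 · 1 · 1 · 0
step 6: 1 · 1 · 3 · 3
3 · 2 · 1 · 2
0 · 1 · 2 · 0
3 · 2 · 3 · 1
1 · 1 · 1 · 1
step 7: 1 · 1 · 3 · 3
3 · 2 · 1 · 2
0 · 1 · 2 · 0
3 · 2 · 3 · 2
1 · 1 · 1 · 1
step 8: 1 · 1 · 3 · 3
3 · 2 · 1 · 2
0 · 1 · 2 · 0
3 · 2 · 3 · 3
1 · 1 · 1 · 1
step 9: 1 · 1 · 3 · 3
3 · 2 · 1 · 2
0 · 1 · 3 · 1
3 · 3 · 0 · 1
1 · 1 · 2 · 2
step 10: 1 · 1 · 3 · 3
3 · 2 · 1 · 2
0 · 1 · 3 · 1
3 · 3 · 0 · 2
1 · 1 · 2 · 2
step 11: 1 · 1 · 3 · 3
3 · 2 · 1 · 2
0 · 1 · 3 · 1
3 · 3 · 0 · 3
1 · 1 · 2 · 2
step 12: 1 · 1 · 3 · 3
3 · 2 · 1 · 2
0 · 1 · 3 · 2
3 · 3 · 1 · 0
1 · 1 · 2 · 3

1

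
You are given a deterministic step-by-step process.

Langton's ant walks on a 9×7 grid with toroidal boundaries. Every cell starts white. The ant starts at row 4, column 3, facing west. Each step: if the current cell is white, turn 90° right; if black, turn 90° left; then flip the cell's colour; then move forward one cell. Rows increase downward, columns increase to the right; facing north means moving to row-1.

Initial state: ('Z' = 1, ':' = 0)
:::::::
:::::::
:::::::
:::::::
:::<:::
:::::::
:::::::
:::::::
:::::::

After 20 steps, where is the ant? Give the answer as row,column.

t=0: :::::::
:::::::
:::::::
:::::::
:::<:::
:::::::
:::::::
:::::::
:::::::
t=1: :::::::
:::::::
:::::::
:::^:::
:::Z:::
:::::::
:::::::
:::::::
:::::::
t=2: :::::::
:::::::
:::::::
:::Z>::
:::Z:::
:::::::
:::::::
:::::::
:::::::
t=3: :::::::
:::::::
:::::::
:::ZZ::
:::Zv::
:::::::
:::::::
:::::::
:::::::
t=4: :::::::
:::::::
:::::::
:::ZZ::
:::<Z::
:::::::
:::::::
:::::::
:::::::
t=5: :::::::
:::::::
:::::::
:::ZZ::
::::Z::
:::v:::
:::::::
:::::::
:::::::
t=6: :::::::
:::::::
:::::::
:::ZZ::
::::Z::
::<Z:::
:::::::
:::::::
:::::::
t=7: :::::::
:::::::
:::::::
:::ZZ::
::^:Z::
::ZZ:::
:::::::
:::::::
:::::::
t=8: :::::::
:::::::
:::::::
:::ZZ::
::Z>Z::
::ZZ:::
:::::::
:::::::
:::::::
t=9: :::::::
:::::::
:::::::
:::ZZ::
::ZZZ::
::Zv:::
:::::::
:::::::
:::::::
t=10: :::::::
:::::::
:::::::
:::ZZ::
::ZZZ::
::Z:>::
:::::::
:::::::
:::::::
t=11: :::::::
:::::::
:::::::
:::ZZ::
::ZZZ::
::Z:Z::
::::v::
:::::::
:::::::
t=12: :::::::
:::::::
:::::::
:::ZZ::
::ZZZ::
::Z:Z::
:::<Z::
:::::::
:::::::
t=13: :::::::
:::::::
:::::::
:::ZZ::
::ZZZ::
::Z^Z::
:::ZZ::
:::::::
:::::::
t=14: :::::::
:::::::
:::::::
:::ZZ::
::ZZZ::
::ZZ>::
:::ZZ::
:::::::
:::::::
t=15: :::::::
:::::::
:::::::
:::ZZ::
::ZZ^::
::ZZ:::
:::ZZ::
:::::::
:::::::
t=16: :::::::
:::::::
:::::::
:::ZZ::
::Z<:::
::ZZ:::
:::ZZ::
:::::::
:::::::
t=17: :::::::
:::::::
:::::::
:::ZZ::
::Z::::
::Zv:::
:::ZZ::
:::::::
:::::::
t=18: :::::::
:::::::
:::::::
:::ZZ::
::Z::::
::Z:>::
:::ZZ::
:::::::
:::::::
t=19: :::::::
:::::::
:::::::
:::ZZ::
::Z::::
::Z:Z::
:::Zv::
:::::::
:::::::
t=20: :::::::
:::::::
:::::::
:::ZZ::
::Z::::
::Z:Z::
:::Z:>:
:::::::
:::::::

6,5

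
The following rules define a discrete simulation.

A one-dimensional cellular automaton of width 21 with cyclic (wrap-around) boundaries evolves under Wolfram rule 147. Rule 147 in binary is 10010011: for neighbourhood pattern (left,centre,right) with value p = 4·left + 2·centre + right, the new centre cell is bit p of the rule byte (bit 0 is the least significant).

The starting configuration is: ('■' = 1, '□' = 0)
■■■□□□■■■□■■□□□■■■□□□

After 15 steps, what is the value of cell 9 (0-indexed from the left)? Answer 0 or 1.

1

gen 0: ■■■□□□■■■□■■□□□■■■□□□
gen 1: □■□■■■□■□□□□■■■□■□■■■
gen 2: □□□□■□□□■■■■□■□□□□□■□
gen 3: ■■■■□■■■□■■□□□■■■■■□■
gen 4: ■■■□□□■□□□□■■■□■■■□□□
gen 5: □■□■■■□■■■■□■□□□■□■■■
gen 6: □□□□■□□□■■□□□■■■□□□■□
gen 7: ■■■■□■■■□□■■■□■□■■■□■
gen 8: ■■■□□□■□■■□■□□□□□■□□□
gen 9: □■□■■■□□□□□□■■■■■□■■■
gen 10: □□□□■□■■■■■■□■■■□□□■□
gen 11: ■■■■□□□■■■■□□□■□■■■□■
gen 12: ■■■□■■■□■■□■■■□□□■□□□
gen 13: □■□□□■□□□□□□■□■■■□■■■
gen 14: □□■■■□■■■■■■□□□■□□□■□
gen 15: ■■□■□□□■■■■□■■■□■■■□■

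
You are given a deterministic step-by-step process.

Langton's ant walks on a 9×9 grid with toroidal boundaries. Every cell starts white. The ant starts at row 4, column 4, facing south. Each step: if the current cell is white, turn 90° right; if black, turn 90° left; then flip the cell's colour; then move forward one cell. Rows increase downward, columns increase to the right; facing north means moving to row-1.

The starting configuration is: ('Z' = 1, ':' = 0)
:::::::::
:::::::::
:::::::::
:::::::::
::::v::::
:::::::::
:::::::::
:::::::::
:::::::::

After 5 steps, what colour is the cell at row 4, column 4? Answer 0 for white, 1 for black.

k=0  :::::::::
:::::::::
:::::::::
:::::::::
::::v::::
:::::::::
:::::::::
:::::::::
:::::::::
k=1  :::::::::
:::::::::
:::::::::
:::::::::
:::<Z::::
:::::::::
:::::::::
:::::::::
:::::::::
k=2  :::::::::
:::::::::
:::::::::
:::^:::::
:::ZZ::::
:::::::::
:::::::::
:::::::::
:::::::::
k=3  :::::::::
:::::::::
:::::::::
:::Z>::::
:::ZZ::::
:::::::::
:::::::::
:::::::::
:::::::::
k=4  :::::::::
:::::::::
:::::::::
:::ZZ::::
:::Zv::::
:::::::::
:::::::::
:::::::::
:::::::::
k=5  :::::::::
:::::::::
:::::::::
:::ZZ::::
:::Z:>:::
:::::::::
:::::::::
:::::::::
:::::::::

0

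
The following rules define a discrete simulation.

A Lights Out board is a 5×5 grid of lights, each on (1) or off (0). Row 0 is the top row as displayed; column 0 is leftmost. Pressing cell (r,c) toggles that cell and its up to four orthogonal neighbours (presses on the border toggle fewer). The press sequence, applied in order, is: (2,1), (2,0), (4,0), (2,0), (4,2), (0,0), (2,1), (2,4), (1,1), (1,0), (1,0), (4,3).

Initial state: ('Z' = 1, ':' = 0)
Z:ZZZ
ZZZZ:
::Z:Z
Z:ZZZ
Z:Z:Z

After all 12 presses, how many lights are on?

k=0  Z:ZZZ
ZZZZ:
::Z:Z
Z:ZZZ
Z:Z:Z
k=1  Z:ZZZ
Z:ZZ:
ZZ::Z
ZZZZZ
Z:Z:Z
k=2  Z:ZZZ
::ZZ:
::::Z
:ZZZZ
Z:Z:Z
k=3  Z:ZZZ
::ZZ:
::::Z
ZZZZZ
:ZZ:Z
k=4  Z:ZZZ
Z:ZZ:
ZZ::Z
:ZZZZ
:ZZ:Z
k=5  Z:ZZZ
Z:ZZ:
ZZ::Z
:Z:ZZ
:::ZZ
k=6  :ZZZZ
::ZZ:
ZZ::Z
:Z:ZZ
:::ZZ
k=7  :ZZZZ
:ZZZ:
::Z:Z
:::ZZ
:::ZZ
k=8  :ZZZZ
:ZZZZ
::ZZ:
:::Z:
:::ZZ
k=9  ::ZZZ
Z::ZZ
:ZZZ:
:::Z:
:::ZZ
k=10  Z:ZZZ
:Z:ZZ
ZZZZ:
:::Z:
:::ZZ
k=11  ::ZZZ
Z::ZZ
:ZZZ:
:::Z:
:::ZZ
k=12  ::ZZZ
Z::ZZ
:ZZZ:
:::::
::Z::

10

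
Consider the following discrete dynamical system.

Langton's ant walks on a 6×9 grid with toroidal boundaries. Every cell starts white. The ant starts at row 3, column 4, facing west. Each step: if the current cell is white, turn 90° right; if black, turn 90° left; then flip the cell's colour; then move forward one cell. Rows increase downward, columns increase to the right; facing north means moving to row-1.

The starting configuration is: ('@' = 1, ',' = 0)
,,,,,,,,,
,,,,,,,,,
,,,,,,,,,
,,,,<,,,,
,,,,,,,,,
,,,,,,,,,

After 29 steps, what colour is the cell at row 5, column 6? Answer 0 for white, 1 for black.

t=0: ,,,,,,,,,
,,,,,,,,,
,,,,,,,,,
,,,,<,,,,
,,,,,,,,,
,,,,,,,,,
t=1: ,,,,,,,,,
,,,,,,,,,
,,,,^,,,,
,,,,@,,,,
,,,,,,,,,
,,,,,,,,,
t=2: ,,,,,,,,,
,,,,,,,,,
,,,,@>,,,
,,,,@,,,,
,,,,,,,,,
,,,,,,,,,
t=3: ,,,,,,,,,
,,,,,,,,,
,,,,@@,,,
,,,,@v,,,
,,,,,,,,,
,,,,,,,,,
t=4: ,,,,,,,,,
,,,,,,,,,
,,,,@@,,,
,,,,<@,,,
,,,,,,,,,
,,,,,,,,,
t=5: ,,,,,,,,,
,,,,,,,,,
,,,,@@,,,
,,,,,@,,,
,,,,v,,,,
,,,,,,,,,
t=6: ,,,,,,,,,
,,,,,,,,,
,,,,@@,,,
,,,,,@,,,
,,,<@,,,,
,,,,,,,,,
t=7: ,,,,,,,,,
,,,,,,,,,
,,,,@@,,,
,,,^,@,,,
,,,@@,,,,
,,,,,,,,,
t=8: ,,,,,,,,,
,,,,,,,,,
,,,,@@,,,
,,,@>@,,,
,,,@@,,,,
,,,,,,,,,
t=9: ,,,,,,,,,
,,,,,,,,,
,,,,@@,,,
,,,@@@,,,
,,,@v,,,,
,,,,,,,,,
t=10: ,,,,,,,,,
,,,,,,,,,
,,,,@@,,,
,,,@@@,,,
,,,@,>,,,
,,,,,,,,,
t=11: ,,,,,,,,,
,,,,,,,,,
,,,,@@,,,
,,,@@@,,,
,,,@,@,,,
,,,,,v,,,
t=12: ,,,,,,,,,
,,,,,,,,,
,,,,@@,,,
,,,@@@,,,
,,,@,@,,,
,,,,<@,,,
t=13: ,,,,,,,,,
,,,,,,,,,
,,,,@@,,,
,,,@@@,,,
,,,@^@,,,
,,,,@@,,,
t=14: ,,,,,,,,,
,,,,,,,,,
,,,,@@,,,
,,,@@@,,,
,,,@@>,,,
,,,,@@,,,
t=15: ,,,,,,,,,
,,,,,,,,,
,,,,@@,,,
,,,@@^,,,
,,,@@,,,,
,,,,@@,,,
t=16: ,,,,,,,,,
,,,,,,,,,
,,,,@@,,,
,,,@<,,,,
,,,@@,,,,
,,,,@@,,,
t=17: ,,,,,,,,,
,,,,,,,,,
,,,,@@,,,
,,,@,,,,,
,,,@v,,,,
,,,,@@,,,
t=18: ,,,,,,,,,
,,,,,,,,,
,,,,@@,,,
,,,@,,,,,
,,,@,>,,,
,,,,@@,,,
t=19: ,,,,,,,,,
,,,,,,,,,
,,,,@@,,,
,,,@,,,,,
,,,@,@,,,
,,,,@v,,,
t=20: ,,,,,,,,,
,,,,,,,,,
,,,,@@,,,
,,,@,,,,,
,,,@,@,,,
,,,,@,>,,
t=21: ,,,,,,v,,
,,,,,,,,,
,,,,@@,,,
,,,@,,,,,
,,,@,@,,,
,,,,@,@,,
t=22: ,,,,,<@,,
,,,,,,,,,
,,,,@@,,,
,,,@,,,,,
,,,@,@,,,
,,,,@,@,,
t=23: ,,,,,@@,,
,,,,,,,,,
,,,,@@,,,
,,,@,,,,,
,,,@,@,,,
,,,,@^@,,
t=24: ,,,,,@@,,
,,,,,,,,,
,,,,@@,,,
,,,@,,,,,
,,,@,@,,,
,,,,@@>,,
t=25: ,,,,,@@,,
,,,,,,,,,
,,,,@@,,,
,,,@,,,,,
,,,@,@^,,
,,,,@@,,,
t=26: ,,,,,@@,,
,,,,,,,,,
,,,,@@,,,
,,,@,,,,,
,,,@,@@>,
,,,,@@,,,
t=27: ,,,,,@@,,
,,,,,,,,,
,,,,@@,,,
,,,@,,,,,
,,,@,@@@,
,,,,@@,v,
t=28: ,,,,,@@,,
,,,,,,,,,
,,,,@@,,,
,,,@,,,,,
,,,@,@@@,
,,,,@@<@,
t=29: ,,,,,@@,,
,,,,,,,,,
,,,,@@,,,
,,,@,,,,,
,,,@,@^@,
,,,,@@@@,

1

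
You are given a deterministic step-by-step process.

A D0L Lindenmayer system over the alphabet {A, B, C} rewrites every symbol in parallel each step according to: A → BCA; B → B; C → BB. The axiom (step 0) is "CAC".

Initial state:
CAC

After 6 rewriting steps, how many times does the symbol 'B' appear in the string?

20

k=0  CAC
k=1  BBBCABB
k=2  BBBBBBCABB
k=3  BBBBBBBBBCABB
k=4  BBBBBBBBBBBBCABB
k=5  BBBBBBBBBBBBBBBCABB
k=6  BBBBBBBBBBBBBBBBBBCABB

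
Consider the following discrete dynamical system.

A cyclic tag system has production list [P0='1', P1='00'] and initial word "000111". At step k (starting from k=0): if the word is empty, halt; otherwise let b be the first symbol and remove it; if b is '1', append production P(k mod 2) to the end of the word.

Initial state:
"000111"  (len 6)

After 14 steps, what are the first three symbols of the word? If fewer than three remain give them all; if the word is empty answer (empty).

t=0: "000111"  (len 6)
t=1: "00111"  (len 5)
t=2: "0111"  (len 4)
t=3: "111"  (len 3)
t=4: "1100"  (len 4)
t=5: "1001"  (len 4)
t=6: "00100"  (len 5)
t=7: "0100"  (len 4)
t=8: "100"  (len 3)
t=9: "001"  (len 3)
t=10: "01"  (len 2)
t=11: "1"  (len 1)
t=12: "00"  (len 2)
t=13: "0"  (len 1)
t=14: (halted — word empty)

(empty)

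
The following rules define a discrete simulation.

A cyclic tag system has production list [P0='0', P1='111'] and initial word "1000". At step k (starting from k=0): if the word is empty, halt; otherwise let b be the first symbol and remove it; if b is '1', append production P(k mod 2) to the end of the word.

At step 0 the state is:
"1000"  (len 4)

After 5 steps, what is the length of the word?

0

[0] "1000"  (len 4)
[1] "0000"  (len 4)
[2] "000"  (len 3)
[3] "00"  (len 2)
[4] "0"  (len 1)
[5] (halted — word empty)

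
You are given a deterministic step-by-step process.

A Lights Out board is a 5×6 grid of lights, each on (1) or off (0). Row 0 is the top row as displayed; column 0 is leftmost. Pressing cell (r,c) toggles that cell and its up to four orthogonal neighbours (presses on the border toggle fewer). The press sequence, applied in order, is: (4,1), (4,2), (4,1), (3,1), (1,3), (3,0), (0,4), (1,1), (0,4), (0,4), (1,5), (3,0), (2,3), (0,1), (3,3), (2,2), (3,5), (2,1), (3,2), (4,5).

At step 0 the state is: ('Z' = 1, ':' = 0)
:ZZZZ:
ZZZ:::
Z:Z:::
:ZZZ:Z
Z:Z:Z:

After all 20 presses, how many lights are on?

k=0  :ZZZZ:
ZZZ:::
Z:Z:::
:ZZZ:Z
Z:Z:Z:
k=1  :ZZZZ:
ZZZ:::
Z:Z:::
::ZZ:Z
:Z::Z:
k=2  :ZZZZ:
ZZZ:::
Z:Z:::
:::Z:Z
::ZZZ:
k=3  :ZZZZ:
ZZZ:::
Z:Z:::
:Z:Z:Z
ZZ:ZZ:
k=4  :ZZZZ:
ZZZ:::
ZZZ:::
Z:ZZ:Z
Z::ZZ:
k=5  :ZZ:Z:
ZZ:ZZ:
ZZZZ::
Z:ZZ:Z
Z::ZZ:
k=6  :ZZ:Z:
ZZ:ZZ:
:ZZZ::
:ZZZ:Z
:::ZZ:
k=7  :ZZZ:Z
ZZ:Z::
:ZZZ::
:ZZZ:Z
:::ZZ:
k=8  ::ZZ:Z
::ZZ::
::ZZ::
:ZZZ:Z
:::ZZ:
k=9  ::Z:Z:
::ZZZ:
::ZZ::
:ZZZ:Z
:::ZZ:
k=10  ::ZZ:Z
::ZZ::
::ZZ::
:ZZZ:Z
:::ZZ:
k=11  ::ZZ::
::ZZZZ
::ZZ:Z
:ZZZ:Z
:::ZZ:
k=12  ::ZZ::
::ZZZZ
Z:ZZ:Z
Z:ZZ:Z
Z::ZZ:
k=13  ::ZZ::
::Z:ZZ
Z:::ZZ
Z:Z::Z
Z::ZZ:
k=14  ZZ:Z::
:ZZ:ZZ
Z:::ZZ
Z:Z::Z
Z::ZZ:
k=15  ZZ:Z::
:ZZ:ZZ
Z::ZZZ
Z::ZZZ
Z:::Z:
k=16  ZZ:Z::
:Z::ZZ
ZZZ:ZZ
Z:ZZZZ
Z:::Z:
k=17  ZZ:Z::
:Z::ZZ
ZZZ:Z:
Z:ZZ::
Z:::ZZ
k=18  ZZ:Z::
::::ZZ
::::Z:
ZZZZ::
Z:::ZZ
k=19  ZZ:Z::
::::ZZ
::Z:Z:
Z:::::
Z:Z:ZZ
k=20  ZZ:Z::
::::ZZ
::Z:Z:
Z::::Z
Z:Z:::

11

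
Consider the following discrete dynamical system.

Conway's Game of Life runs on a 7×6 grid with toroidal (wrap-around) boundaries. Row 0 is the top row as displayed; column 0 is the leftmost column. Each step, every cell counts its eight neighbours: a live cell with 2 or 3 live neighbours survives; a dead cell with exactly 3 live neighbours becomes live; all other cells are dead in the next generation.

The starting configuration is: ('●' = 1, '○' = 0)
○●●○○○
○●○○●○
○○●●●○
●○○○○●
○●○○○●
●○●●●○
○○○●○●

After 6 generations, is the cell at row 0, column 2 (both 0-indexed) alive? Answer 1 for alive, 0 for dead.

1

k=0  ○●●○○○
○●○○●○
○○●●●○
●○○○○●
○●○○○●
●○●●●○
○○○●○●
k=1  ●●●●●○
○●○○●○
●●●●●○
●●●●○●
○●●●○○
●●●●○○
●○○○○●
k=2  ○○●●●○
○○○○○○
○○○○○○
○○○○○●
○○○○○●
○○○●●●
○○○○○○
k=3  ○○○●○○
○○○●○○
○○○○○○
○○○○○○
●○○○○●
○○○○●●
○○●○○●
k=4  ○○●●●○
○○○○○○
○○○○○○
○○○○○○
●○○○●●
○○○○●○
○○○●○●
k=5  ○○●●●○
○○○●○○
○○○○○○
○○○○○●
○○○○●●
●○○●○○
○○●○○●
k=6  ○○●○●○
○○●●●○
○○○○○○
○○○○●●
●○○○●●
●○○●○○
○●●○○●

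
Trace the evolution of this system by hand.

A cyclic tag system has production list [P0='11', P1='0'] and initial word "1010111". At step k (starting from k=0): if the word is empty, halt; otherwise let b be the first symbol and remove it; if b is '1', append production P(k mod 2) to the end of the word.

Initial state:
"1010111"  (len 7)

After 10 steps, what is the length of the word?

[0] "1010111"  (len 7)
[1] "01011111"  (len 8)
[2] "1011111"  (len 7)
[3] "01111111"  (len 8)
[4] "1111111"  (len 7)
[5] "11111111"  (len 8)
[6] "11111110"  (len 8)
[7] "111111011"  (len 9)
[8] "111110110"  (len 9)
[9] "1111011011"  (len 10)
[10] "1110110110"  (len 10)

10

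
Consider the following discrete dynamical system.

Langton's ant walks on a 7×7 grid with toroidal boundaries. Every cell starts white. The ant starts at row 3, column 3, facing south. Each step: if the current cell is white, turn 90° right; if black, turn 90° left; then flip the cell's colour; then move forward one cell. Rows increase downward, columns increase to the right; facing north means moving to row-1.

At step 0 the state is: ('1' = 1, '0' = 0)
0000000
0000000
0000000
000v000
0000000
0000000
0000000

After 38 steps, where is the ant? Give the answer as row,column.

k=0  0000000
0000000
0000000
000v000
0000000
0000000
0000000
k=1  0000000
0000000
0000000
00<1000
0000000
0000000
0000000
k=2  0000000
0000000
00^0000
0011000
0000000
0000000
0000000
k=3  0000000
0000000
001>000
0011000
0000000
0000000
0000000
k=4  0000000
0000000
0011000
001v000
0000000
0000000
0000000
k=5  0000000
0000000
0011000
0010>00
0000000
0000000
0000000
k=6  0000000
0000000
0011000
0010100
0000v00
0000000
0000000
k=7  0000000
0000000
0011000
0010100
000<100
0000000
0000000
k=8  0000000
0000000
0011000
001^100
0001100
0000000
0000000
k=9  0000000
0000000
0011000
0011>00
0001100
0000000
0000000
k=10  0000000
0000000
0011^00
0011000
0001100
0000000
0000000
k=11  0000000
0000000
00111>0
0011000
0001100
0000000
0000000
k=12  0000000
0000000
0011110
00110v0
0001100
0000000
0000000
k=13  0000000
0000000
0011110
0011<10
0001100
0000000
0000000
k=14  0000000
0000000
0011^10
0011110
0001100
0000000
0000000
k=15  0000000
0000000
001<010
0011110
0001100
0000000
0000000
k=16  0000000
0000000
0010010
001v110
0001100
0000000
0000000
k=17  0000000
0000000
0010010
0010>10
0001100
0000000
0000000
k=18  0000000
0000000
0010^10
0010010
0001100
0000000
0000000
k=19  0000000
0000000
00101>0
0010010
0001100
0000000
0000000
k=20  0000000
00000^0
0010100
0010010
0001100
0000000
0000000
k=21  0000000
000001>
0010100
0010010
0001100
0000000
0000000
k=22  0000000
0000011
001010v
0010010
0001100
0000000
0000000
k=23  0000000
0000011
00101<1
0010010
0001100
0000000
0000000
k=24  0000000
00000^1
0010111
0010010
0001100
0000000
0000000
k=25  0000000
0000<01
0010111
0010010
0001100
0000000
0000000
k=26  0000^00
0000101
0010111
0010010
0001100
0000000
0000000
k=27  00001>0
0000101
0010111
0010010
0001100
0000000
0000000
k=28  0000110
00001v1
0010111
0010010
0001100
0000000
0000000
k=29  0000110
0000<11
0010111
0010010
0001100
0000000
0000000
k=30  0000110
0000011
0010v11
0010010
0001100
0000000
0000000
k=31  0000110
0000011
00100>1
0010010
0001100
0000000
0000000
k=32  0000110
00000^1
0010001
0010010
0001100
0000000
0000000
k=33  0000110
0000<01
0010001
0010010
0001100
0000000
0000000
k=34  0000^10
0000101
0010001
0010010
0001100
0000000
0000000
k=35  000<010
0000101
0010001
0010010
0001100
0000000
0000000
k=36  0001010
0000101
0010001
0010010
0001100
0000000
000^000
k=37  0001010
0000101
0010001
0010010
0001100
0000000
0001>00
k=38  0001v10
0000101
0010001
0010010
0001100
0000000
0001100

0,4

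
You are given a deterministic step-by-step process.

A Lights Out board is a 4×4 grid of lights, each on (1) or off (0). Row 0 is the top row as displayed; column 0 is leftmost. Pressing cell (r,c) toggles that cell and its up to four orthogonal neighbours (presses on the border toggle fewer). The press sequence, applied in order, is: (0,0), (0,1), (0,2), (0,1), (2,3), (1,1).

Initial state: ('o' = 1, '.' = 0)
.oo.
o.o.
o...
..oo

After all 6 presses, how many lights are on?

t=0: .oo.
o.o.
o...
..oo
t=1: o.o.
..o.
o...
..oo
t=2: .o..
.oo.
o...
..oo
t=3: ..oo
.o..
o...
..oo
t=4: oo.o
....
o...
..oo
t=5: oo.o
...o
o.oo
..o.
t=6: o..o
oooo
oooo
..o.

11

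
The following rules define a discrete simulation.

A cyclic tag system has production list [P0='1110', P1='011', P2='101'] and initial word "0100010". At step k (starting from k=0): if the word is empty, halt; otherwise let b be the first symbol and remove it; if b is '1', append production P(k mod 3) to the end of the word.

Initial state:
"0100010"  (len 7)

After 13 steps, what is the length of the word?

14

t=0: "0100010"  (len 7)
t=1: "100010"  (len 6)
t=2: "00010011"  (len 8)
t=3: "0010011"  (len 7)
t=4: "010011"  (len 6)
t=5: "10011"  (len 5)
t=6: "0011101"  (len 7)
t=7: "011101"  (len 6)
t=8: "11101"  (len 5)
t=9: "1101101"  (len 7)
t=10: "1011011110"  (len 10)
t=11: "011011110011"  (len 12)
t=12: "11011110011"  (len 11)
t=13: "10111100111110"  (len 14)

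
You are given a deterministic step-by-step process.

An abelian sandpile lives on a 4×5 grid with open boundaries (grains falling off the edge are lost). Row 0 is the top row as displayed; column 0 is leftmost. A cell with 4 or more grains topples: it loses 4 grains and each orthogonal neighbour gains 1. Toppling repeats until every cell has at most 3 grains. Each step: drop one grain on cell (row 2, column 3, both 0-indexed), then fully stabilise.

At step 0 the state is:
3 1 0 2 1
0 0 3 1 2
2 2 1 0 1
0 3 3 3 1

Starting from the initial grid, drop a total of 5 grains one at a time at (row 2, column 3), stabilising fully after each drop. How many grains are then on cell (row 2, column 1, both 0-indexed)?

gen 0: 3 1 0 2 1
0 0 3 1 2
2 2 1 0 1
0 3 3 3 1
gen 1: 3 1 0 2 1
0 0 3 1 2
2 2 1 1 1
0 3 3 3 1
gen 2: 3 1 0 2 1
0 0 3 1 2
2 2 1 2 1
0 3 3 3 1
gen 3: 3 1 0 2 1
0 0 3 1 2
2 2 1 3 1
0 3 3 3 1
gen 4: 3 1 0 2 1
0 0 3 2 2
2 3 3 1 2
1 0 1 1 2
gen 5: 3 1 0 2 1
0 0 3 2 2
2 3 3 2 2
1 0 1 1 2

3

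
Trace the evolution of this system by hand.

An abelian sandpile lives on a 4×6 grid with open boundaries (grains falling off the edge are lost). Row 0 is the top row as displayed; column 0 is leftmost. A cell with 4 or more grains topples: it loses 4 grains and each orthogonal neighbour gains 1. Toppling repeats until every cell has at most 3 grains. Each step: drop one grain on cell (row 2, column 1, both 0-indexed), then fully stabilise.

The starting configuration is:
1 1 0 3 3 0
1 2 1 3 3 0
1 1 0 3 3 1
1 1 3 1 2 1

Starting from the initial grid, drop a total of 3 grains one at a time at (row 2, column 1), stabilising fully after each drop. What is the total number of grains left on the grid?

0) 1 1 0 3 3 0
1 2 1 3 3 0
1 1 0 3 3 1
1 1 3 1 2 1
1) 1 1 0 3 3 0
1 2 1 3 3 0
1 2 0 3 3 1
1 1 3 1 2 1
2) 1 1 0 3 3 0
1 2 1 3 3 0
1 3 0 3 3 1
1 1 3 1 2 1
3) 1 1 0 3 3 0
1 3 1 3 3 0
2 0 1 3 3 1
1 2 3 1 2 1

39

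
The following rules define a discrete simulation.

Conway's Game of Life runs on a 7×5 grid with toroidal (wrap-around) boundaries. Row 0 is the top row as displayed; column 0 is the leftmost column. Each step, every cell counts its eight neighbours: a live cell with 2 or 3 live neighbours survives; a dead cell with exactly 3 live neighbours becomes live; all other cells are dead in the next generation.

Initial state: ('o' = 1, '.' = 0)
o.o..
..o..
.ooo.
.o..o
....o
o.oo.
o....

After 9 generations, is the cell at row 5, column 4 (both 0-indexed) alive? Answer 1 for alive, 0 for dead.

step 0: o.o..
..o..
.ooo.
.o..o
....o
o.oo.
o....
step 1: .....
.....
oo.o.
.o..o
.oo.o
oo.o.
o.oo.
step 2: .....
.....
ooo.o
....o
....o
.....
o.oo.
step 3: .....
oo...
oo.oo
.o..o
.....
...oo
.....
step 4: .....
.oo..
...o.
.oooo
o..oo
.....
.....
step 5: .....
..o..
o...o
.o...
oo...
....o
.....
step 6: .....
.....
oo...
.o..o
oo...
o....
.....
step 7: .....
.....
oo...
..o.o
.o..o
oo...
.....
step 8: .....
.....
oo...
..ooo
.oooo
oo...
.....
step 9: .....
.....
ooooo
.....
.....
oo.oo
.....

1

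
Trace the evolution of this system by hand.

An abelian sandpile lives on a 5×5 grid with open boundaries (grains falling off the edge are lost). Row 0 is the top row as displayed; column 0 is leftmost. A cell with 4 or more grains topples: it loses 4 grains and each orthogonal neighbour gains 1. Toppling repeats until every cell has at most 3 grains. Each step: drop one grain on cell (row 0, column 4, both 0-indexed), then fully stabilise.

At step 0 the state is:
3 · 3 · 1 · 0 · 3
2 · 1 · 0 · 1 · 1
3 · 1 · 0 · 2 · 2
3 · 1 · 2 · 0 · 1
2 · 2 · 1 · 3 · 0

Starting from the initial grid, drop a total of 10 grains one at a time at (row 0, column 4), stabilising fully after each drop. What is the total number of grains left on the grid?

41

step 0: 3 · 3 · 1 · 0 · 3
2 · 1 · 0 · 1 · 1
3 · 1 · 0 · 2 · 2
3 · 1 · 2 · 0 · 1
2 · 2 · 1 · 3 · 0
step 1: 3 · 3 · 1 · 1 · 0
2 · 1 · 0 · 1 · 2
3 · 1 · 0 · 2 · 2
3 · 1 · 2 · 0 · 1
2 · 2 · 1 · 3 · 0
step 2: 3 · 3 · 1 · 1 · 1
2 · 1 · 0 · 1 · 2
3 · 1 · 0 · 2 · 2
3 · 1 · 2 · 0 · 1
2 · 2 · 1 · 3 · 0
step 3: 3 · 3 · 1 · 1 · 2
2 · 1 · 0 · 1 · 2
3 · 1 · 0 · 2 · 2
3 · 1 · 2 · 0 · 1
2 · 2 · 1 · 3 · 0
step 4: 3 · 3 · 1 · 1 · 3
2 · 1 · 0 · 1 · 2
3 · 1 · 0 · 2 · 2
3 · 1 · 2 · 0 · 1
2 · 2 · 1 · 3 · 0
step 5: 3 · 3 · 1 · 2 · 0
2 · 1 · 0 · 1 · 3
3 · 1 · 0 · 2 · 2
3 · 1 · 2 · 0 · 1
2 · 2 · 1 · 3 · 0
step 6: 3 · 3 · 1 · 2 · 1
2 · 1 · 0 · 1 · 3
3 · 1 · 0 · 2 · 2
3 · 1 · 2 · 0 · 1
2 · 2 · 1 · 3 · 0
step 7: 3 · 3 · 1 · 2 · 2
2 · 1 · 0 · 1 · 3
3 · 1 · 0 · 2 · 2
3 · 1 · 2 · 0 · 1
2 · 2 · 1 · 3 · 0
step 8: 3 · 3 · 1 · 2 · 3
2 · 1 · 0 · 1 · 3
3 · 1 · 0 · 2 · 2
3 · 1 · 2 · 0 · 1
2 · 2 · 1 · 3 · 0
step 9: 3 · 3 · 1 · 3 · 1
2 · 1 · 0 · 2 · 0
3 · 1 · 0 · 2 · 3
3 · 1 · 2 · 0 · 1
2 · 2 · 1 · 3 · 0
step 10: 3 · 3 · 1 · 3 · 2
2 · 1 · 0 · 2 · 0
3 · 1 · 0 · 2 · 3
3 · 1 · 2 · 0 · 1
2 · 2 · 1 · 3 · 0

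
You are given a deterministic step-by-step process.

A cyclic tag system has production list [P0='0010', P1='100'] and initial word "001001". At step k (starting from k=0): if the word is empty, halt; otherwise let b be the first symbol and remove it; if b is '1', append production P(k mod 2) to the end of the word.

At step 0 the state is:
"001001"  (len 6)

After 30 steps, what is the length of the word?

7

k=0  "001001"  (len 6)
k=1  "01001"  (len 5)
k=2  "1001"  (len 4)
k=3  "0010010"  (len 7)
k=4  "010010"  (len 6)
k=5  "10010"  (len 5)
k=6  "0010100"  (len 7)
k=7  "010100"  (len 6)
k=8  "10100"  (len 5)
k=9  "01000010"  (len 8)
k=10  "1000010"  (len 7)
k=11  "0000100010"  (len 10)
k=12  "000100010"  (len 9)
k=13  "00100010"  (len 8)
k=14  "0100010"  (len 7)
k=15  "100010"  (len 6)
k=16  "00010100"  (len 8)
k=17  "0010100"  (len 7)
k=18  "010100"  (len 6)
k=19  "10100"  (len 5)
k=20  "0100100"  (len 7)
k=21  "100100"  (len 6)
k=22  "00100100"  (len 8)
k=23  "0100100"  (len 7)
k=24  "100100"  (len 6)
k=25  "001000010"  (len 9)
k=26  "01000010"  (len 8)
k=27  "1000010"  (len 7)
k=28  "000010100"  (len 9)
k=29  "00010100"  (len 8)
k=30  "0010100"  (len 7)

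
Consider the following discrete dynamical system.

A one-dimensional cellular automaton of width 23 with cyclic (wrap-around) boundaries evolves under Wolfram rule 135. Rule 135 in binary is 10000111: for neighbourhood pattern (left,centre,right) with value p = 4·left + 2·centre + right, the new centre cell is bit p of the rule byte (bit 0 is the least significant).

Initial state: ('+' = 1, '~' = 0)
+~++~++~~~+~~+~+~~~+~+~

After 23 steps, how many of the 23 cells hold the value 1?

step 0: +~++~++~~~+~~+~+~~~+~+~
step 1: +~~~~~~~+++~++~+~+++~+~
step 2: +~++++++~+~~~~~+~~+~~+~
step 3: +~~++++~~+~+++++~++~++~
step 4: +~+~++~~++~~+++~~~~~~~~
step 5: +~+~~~~+~~~+~+~~+++++++
step 6: ~~+~++++~+++~+~+~++++++
step 7: ~++~~++~~~+~~+~+~~++++~
step 8: +~~~+~~~+++~++~+~+~++~~
step 9: +~+++~++~+~~~~~+~+~~~~+
step 10: ~~~+~~~~~+~+++++~+~+++~
step 11: ++++~+++++~~+++~~+~~+~~
step 12: ~++~~~+++~~+~+~~++~++~+
step 13: ~~~~++~+~~++~+~+~~~~~~+
step 14: ~+++~~~+~+~~~+~+~++++++
step 15: ~~+~~+++~+~+++~+~~++++~
step 16: +++~+~+~~+~~+~~+~+~++~~
step 17: ~+~~+~+~++~++~++~+~~~~+
step 18: ~+~++~+~~~~~~~~~~+~++++
step 19: ~+~~~~+~++++++++++~~++~
step 20: ++~++++~~++++++++~~+~~~
step 21: ~~~~++~~+~++++++~~++~++
step 22: ~+++~~~++~~++++~~+~~~~~
step 23: +~+~~++~~~+~++~~++~++++

13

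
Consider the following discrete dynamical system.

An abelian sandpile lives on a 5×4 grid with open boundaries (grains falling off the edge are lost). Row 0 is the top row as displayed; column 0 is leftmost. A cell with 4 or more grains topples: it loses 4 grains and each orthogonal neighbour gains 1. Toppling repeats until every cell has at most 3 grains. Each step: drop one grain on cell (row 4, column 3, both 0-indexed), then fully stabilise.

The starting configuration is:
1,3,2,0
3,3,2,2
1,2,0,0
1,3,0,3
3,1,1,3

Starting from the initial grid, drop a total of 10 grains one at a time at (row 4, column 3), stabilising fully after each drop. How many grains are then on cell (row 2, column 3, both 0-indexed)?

[0] 1,3,2,0
3,3,2,2
1,2,0,0
1,3,0,3
3,1,1,3
[1] 1,3,2,0
3,3,2,2
1,2,0,1
1,3,1,0
3,1,2,1
[2] 1,3,2,0
3,3,2,2
1,2,0,1
1,3,1,0
3,1,2,2
[3] 1,3,2,0
3,3,2,2
1,2,0,1
1,3,1,0
3,1,2,3
[4] 1,3,2,0
3,3,2,2
1,2,0,1
1,3,1,1
3,1,3,0
[5] 1,3,2,0
3,3,2,2
1,2,0,1
1,3,1,1
3,1,3,1
[6] 1,3,2,0
3,3,2,2
1,2,0,1
1,3,1,1
3,1,3,2
[7] 1,3,2,0
3,3,2,2
1,2,0,1
1,3,1,1
3,1,3,3
[8] 1,3,2,0
3,3,2,2
1,2,0,1
1,3,2,2
3,2,0,1
[9] 1,3,2,0
3,3,2,2
1,2,0,1
1,3,2,2
3,2,0,2
[10] 1,3,2,0
3,3,2,2
1,2,0,1
1,3,2,2
3,2,0,3

1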